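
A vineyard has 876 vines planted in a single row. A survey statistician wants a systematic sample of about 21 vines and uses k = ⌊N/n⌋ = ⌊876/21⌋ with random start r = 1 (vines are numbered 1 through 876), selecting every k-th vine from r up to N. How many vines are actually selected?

k = ⌊876/21⌋ = 41
Achieved size = ⌊(876 − 1)/41⌋ + 1 = ⌊875/41⌋ + 1 = 21 + 1 = 22
(last selection: 1 + 21×41 = 862 ≤ 876; next would be 903 > 876)

22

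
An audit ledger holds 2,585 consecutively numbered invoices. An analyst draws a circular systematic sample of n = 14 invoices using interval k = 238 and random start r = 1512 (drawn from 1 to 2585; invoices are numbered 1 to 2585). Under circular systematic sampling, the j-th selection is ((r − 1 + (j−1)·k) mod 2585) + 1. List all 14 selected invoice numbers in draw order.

Selection 1: 1512
Selection 2: 1512 + 238 = 1750
Selection 3: 1750 + 238 = 1988
Selection 4: 1988 + 238 = 2226
Selection 5: 2226 + 238 = 2464
Selection 6: 2464 + 238 = 2702 → 2702 − 2585 = 117
Selection 7: 117 + 238 = 355
Selection 8: 355 + 238 = 593
Selection 9: 593 + 238 = 831
Selection 10: 831 + 238 = 1069
Selection 11: 1069 + 238 = 1307
Selection 12: 1307 + 238 = 1545
Selection 13: 1545 + 238 = 1783
Selection 14: 1783 + 238 = 2021

1512, 1750, 1988, 2226, 2464, 117, 355, 593, 831, 1069, 1307, 1545, 1783, 2021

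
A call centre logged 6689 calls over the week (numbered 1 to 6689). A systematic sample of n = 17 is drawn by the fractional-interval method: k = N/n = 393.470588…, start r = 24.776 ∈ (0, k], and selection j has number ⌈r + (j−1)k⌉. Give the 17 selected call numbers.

j=1: r + 0k = 24.776 → ⌈·⌉ = 25
j=2: r + 1k = 418.246588… → ⌈·⌉ = 419
j=3: r + 2k = 811.717176… → ⌈·⌉ = 812
j=4: r + 3k = 1205.187764… → ⌈·⌉ = 1206
j=5: r + 4k = 1598.658352… → ⌈·⌉ = 1599
j=6: r + 5k = 1992.128941… → ⌈·⌉ = 1993
j=7: r + 6k = 2385.599529… → ⌈·⌉ = 2386
j=8: r + 7k = 2779.070117… → ⌈·⌉ = 2780
j=9: r + 8k = 3172.540705… → ⌈·⌉ = 3173
j=10: r + 9k = 3566.011294… → ⌈·⌉ = 3567
j=11: r + 10k = 3959.481882… → ⌈·⌉ = 3960
j=12: r + 11k = 4352.952470… → ⌈·⌉ = 4353
j=13: r + 12k = 4746.423058… → ⌈·⌉ = 4747
j=14: r + 13k = 5139.893647… → ⌈·⌉ = 5140
j=15: r + 14k = 5533.364235… → ⌈·⌉ = 5534
j=16: r + 15k = 5926.834823… → ⌈·⌉ = 5927
j=17: r + 16k = 6320.305411… → ⌈·⌉ = 6321

25, 419, 812, 1206, 1599, 1993, 2386, 2780, 3173, 3567, 3960, 4353, 4747, 5140, 5534, 5927, 6321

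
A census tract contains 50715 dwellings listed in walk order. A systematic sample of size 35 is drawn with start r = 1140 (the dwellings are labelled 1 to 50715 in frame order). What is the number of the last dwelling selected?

k = 50715/35 = 1449
35th selection = r + (35−1)·k = 1140 + 34×1449 = 1140 + 49266 = 50406

50406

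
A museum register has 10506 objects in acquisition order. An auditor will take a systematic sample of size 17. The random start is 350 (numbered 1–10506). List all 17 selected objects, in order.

350, 968, 1586, 2204, 2822, 3440, 4058, 4676, 5294, 5912, 6530, 7148, 7766, 8384, 9002, 9620, 10238

k = N/n = 10506/17 = 618
object 1: 350
object 2: 350 + 618 = 968
object 3: 968 + 618 = 1586
object 4: 1586 + 618 = 2204
object 5: 2204 + 618 = 2822
object 6: 2822 + 618 = 3440
object 7: 3440 + 618 = 4058
object 8: 4058 + 618 = 4676
object 9: 4676 + 618 = 5294
object 10: 5294 + 618 = 5912
object 11: 5912 + 618 = 6530
object 12: 6530 + 618 = 7148
object 13: 7148 + 618 = 7766
object 14: 7766 + 618 = 8384
object 15: 8384 + 618 = 9002
object 16: 9002 + 618 = 9620
object 17: 9620 + 618 = 10238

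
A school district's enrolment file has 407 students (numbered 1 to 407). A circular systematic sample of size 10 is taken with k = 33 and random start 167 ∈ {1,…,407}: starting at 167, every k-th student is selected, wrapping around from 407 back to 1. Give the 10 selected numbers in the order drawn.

167, 200, 233, 266, 299, 332, 365, 398, 24, 57

Selection 1: 167
Selection 2: 167 + 33 = 200
Selection 3: 200 + 33 = 233
Selection 4: 233 + 33 = 266
Selection 5: 266 + 33 = 299
Selection 6: 299 + 33 = 332
Selection 7: 332 + 33 = 365
Selection 8: 365 + 33 = 398
Selection 9: 398 + 33 = 431 → 431 − 407 = 24
Selection 10: 24 + 33 = 57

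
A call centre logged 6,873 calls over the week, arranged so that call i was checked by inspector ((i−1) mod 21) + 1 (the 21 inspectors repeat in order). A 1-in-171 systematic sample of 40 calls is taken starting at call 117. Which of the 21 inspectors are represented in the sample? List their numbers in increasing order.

3, 6, 9, 12, 15, 18, 21

Consecutive selections differ by k = 171, so their inspector numbers differ by 171 mod 21 = 3.
gcd(171, 21) = 3, so the sample visits 21/3 = 7 distinct residues mod 21.
Start 117 is inspector 12; the inspectors hit are 3, 6, 9, 12, 15, 18, 21.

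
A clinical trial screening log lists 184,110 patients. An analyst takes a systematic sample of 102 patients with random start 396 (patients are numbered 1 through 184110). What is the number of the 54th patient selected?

96061

k = 184110/102 = 1805
54th selection = r + (54−1)·k = 396 + 53×1805 = 396 + 95665 = 96061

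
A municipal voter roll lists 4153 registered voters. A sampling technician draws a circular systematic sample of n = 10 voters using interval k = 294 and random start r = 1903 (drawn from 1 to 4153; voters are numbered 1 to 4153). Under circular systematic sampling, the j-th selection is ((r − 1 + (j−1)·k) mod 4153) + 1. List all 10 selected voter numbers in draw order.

Selection 1: 1903
Selection 2: 1903 + 294 = 2197
Selection 3: 2197 + 294 = 2491
Selection 4: 2491 + 294 = 2785
Selection 5: 2785 + 294 = 3079
Selection 6: 3079 + 294 = 3373
Selection 7: 3373 + 294 = 3667
Selection 8: 3667 + 294 = 3961
Selection 9: 3961 + 294 = 4255 → 4255 − 4153 = 102
Selection 10: 102 + 294 = 396

1903, 2197, 2491, 2785, 3079, 3373, 3667, 3961, 102, 396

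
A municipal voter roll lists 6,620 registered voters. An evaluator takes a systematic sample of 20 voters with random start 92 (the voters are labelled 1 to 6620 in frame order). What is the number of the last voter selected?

k = 6620/20 = 331
20th selection = r + (20−1)·k = 92 + 19×331 = 92 + 6289 = 6381

6381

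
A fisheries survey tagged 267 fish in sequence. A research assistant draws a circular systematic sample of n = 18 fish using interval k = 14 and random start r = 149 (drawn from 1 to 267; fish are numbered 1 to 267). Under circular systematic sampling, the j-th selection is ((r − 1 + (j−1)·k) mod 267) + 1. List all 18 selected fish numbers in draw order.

Selection 1: 149
Selection 2: 149 + 14 = 163
Selection 3: 163 + 14 = 177
Selection 4: 177 + 14 = 191
Selection 5: 191 + 14 = 205
Selection 6: 205 + 14 = 219
Selection 7: 219 + 14 = 233
Selection 8: 233 + 14 = 247
Selection 9: 247 + 14 = 261
Selection 10: 261 + 14 = 275 → 275 − 267 = 8
Selection 11: 8 + 14 = 22
Selection 12: 22 + 14 = 36
Selection 13: 36 + 14 = 50
Selection 14: 50 + 14 = 64
Selection 15: 64 + 14 = 78
Selection 16: 78 + 14 = 92
Selection 17: 92 + 14 = 106
Selection 18: 106 + 14 = 120

149, 163, 177, 191, 205, 219, 233, 247, 261, 8, 22, 36, 50, 64, 78, 92, 106, 120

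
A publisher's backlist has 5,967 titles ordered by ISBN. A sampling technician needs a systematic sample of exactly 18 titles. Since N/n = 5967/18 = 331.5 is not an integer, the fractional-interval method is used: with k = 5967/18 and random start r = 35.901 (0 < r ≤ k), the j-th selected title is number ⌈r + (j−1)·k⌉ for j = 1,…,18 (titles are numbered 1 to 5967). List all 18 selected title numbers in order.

j=1: r + 0k = 35.901 → ⌈·⌉ = 36
j=2: r + 1k = 367.401 → ⌈·⌉ = 368
j=3: r + 2k = 698.901 → ⌈·⌉ = 699
j=4: r + 3k = 1030.401 → ⌈·⌉ = 1031
j=5: r + 4k = 1361.901 → ⌈·⌉ = 1362
j=6: r + 5k = 1693.401 → ⌈·⌉ = 1694
j=7: r + 6k = 2024.901 → ⌈·⌉ = 2025
j=8: r + 7k = 2356.401 → ⌈·⌉ = 2357
j=9: r + 8k = 2687.901 → ⌈·⌉ = 2688
j=10: r + 9k = 3019.401 → ⌈·⌉ = 3020
j=11: r + 10k = 3350.901 → ⌈·⌉ = 3351
j=12: r + 11k = 3682.401 → ⌈·⌉ = 3683
j=13: r + 12k = 4013.901 → ⌈·⌉ = 4014
j=14: r + 13k = 4345.401 → ⌈·⌉ = 4346
j=15: r + 14k = 4676.901 → ⌈·⌉ = 4677
j=16: r + 15k = 5008.401 → ⌈·⌉ = 5009
j=17: r + 16k = 5339.901 → ⌈·⌉ = 5340
j=18: r + 17k = 5671.401 → ⌈·⌉ = 5672

36, 368, 699, 1031, 1362, 1694, 2025, 2357, 2688, 3020, 3351, 3683, 4014, 4346, 4677, 5009, 5340, 5672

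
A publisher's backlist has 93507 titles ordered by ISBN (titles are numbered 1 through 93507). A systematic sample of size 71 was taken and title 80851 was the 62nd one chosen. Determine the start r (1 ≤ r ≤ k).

514

k = 93507/71 = 1317
r = 80851 − (62−1)×1317 = 80851 − 80337 = 514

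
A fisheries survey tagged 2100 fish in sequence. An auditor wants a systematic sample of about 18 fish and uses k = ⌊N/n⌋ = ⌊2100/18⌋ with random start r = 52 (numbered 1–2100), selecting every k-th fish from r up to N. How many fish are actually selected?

k = ⌊2100/18⌋ = 116
Achieved size = ⌊(2100 − 52)/116⌋ + 1 = ⌊2048/116⌋ + 1 = 17 + 1 = 18
(last selection: 52 + 17×116 = 2024 ≤ 2100; next would be 2140 > 2100)

18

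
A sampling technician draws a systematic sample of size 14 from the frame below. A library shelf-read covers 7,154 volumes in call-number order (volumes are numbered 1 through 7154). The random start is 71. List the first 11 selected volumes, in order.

k = N/n = 7154/14 = 511
volume 1: 71
volume 2: 71 + 511 = 582
volume 3: 582 + 511 = 1093
volume 4: 1093 + 511 = 1604
volume 5: 1604 + 511 = 2115
volume 6: 2115 + 511 = 2626
volume 7: 2626 + 511 = 3137
volume 8: 3137 + 511 = 3648
volume 9: 3648 + 511 = 4159
volume 10: 4159 + 511 = 4670
volume 11: 4670 + 511 = 5181

71, 582, 1093, 1604, 2115, 2626, 3137, 3648, 4159, 4670, 5181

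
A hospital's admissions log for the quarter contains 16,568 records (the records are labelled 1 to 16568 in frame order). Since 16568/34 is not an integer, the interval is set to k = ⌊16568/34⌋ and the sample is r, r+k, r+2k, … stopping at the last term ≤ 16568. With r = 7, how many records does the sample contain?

k = ⌊16568/34⌋ = 487
Achieved size = ⌊(16568 − 7)/487⌋ + 1 = ⌊16561/487⌋ + 1 = 34 + 1 = 35
(last selection: 7 + 34×487 = 16565 ≤ 16568; next would be 17052 > 16568)

35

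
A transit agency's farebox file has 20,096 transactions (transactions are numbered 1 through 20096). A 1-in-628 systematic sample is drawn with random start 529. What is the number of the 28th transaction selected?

k = 628
28th selection = r + (28−1)·k = 529 + 27×628 = 529 + 16956 = 17485

17485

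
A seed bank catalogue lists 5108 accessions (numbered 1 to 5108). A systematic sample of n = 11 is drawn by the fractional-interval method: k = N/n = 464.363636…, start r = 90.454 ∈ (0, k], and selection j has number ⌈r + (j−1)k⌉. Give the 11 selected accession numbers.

j=1: r + 0k = 90.454 → ⌈·⌉ = 91
j=2: r + 1k = 554.817636… → ⌈·⌉ = 555
j=3: r + 2k = 1019.181272… → ⌈·⌉ = 1020
j=4: r + 3k = 1483.544909… → ⌈·⌉ = 1484
j=5: r + 4k = 1947.908545… → ⌈·⌉ = 1948
j=6: r + 5k = 2412.272181… → ⌈·⌉ = 2413
j=7: r + 6k = 2876.635818… → ⌈·⌉ = 2877
j=8: r + 7k = 3340.999454… → ⌈·⌉ = 3341
j=9: r + 8k = 3805.363090… → ⌈·⌉ = 3806
j=10: r + 9k = 4269.726727… → ⌈·⌉ = 4270
j=11: r + 10k = 4734.090363… → ⌈·⌉ = 4735

91, 555, 1020, 1484, 1948, 2413, 2877, 3341, 3806, 4270, 4735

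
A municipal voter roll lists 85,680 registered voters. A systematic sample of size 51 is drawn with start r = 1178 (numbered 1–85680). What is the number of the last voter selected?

k = 85680/51 = 1680
51st selection = r + (51−1)·k = 1178 + 50×1680 = 1178 + 84000 = 85178

85178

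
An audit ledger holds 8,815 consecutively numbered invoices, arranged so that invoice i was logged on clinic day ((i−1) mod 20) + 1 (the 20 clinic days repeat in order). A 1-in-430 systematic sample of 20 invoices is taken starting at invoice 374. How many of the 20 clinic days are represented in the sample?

Consecutive selections differ by k = 430, so their clinic day numbers differ by 430 mod 20 = 10.
gcd(430, 20) = 10, so the sample visits 20/10 = 2 distinct residues mod 20.
Start 374 is clinic day 14; the clinic days hit are 4, 14.

2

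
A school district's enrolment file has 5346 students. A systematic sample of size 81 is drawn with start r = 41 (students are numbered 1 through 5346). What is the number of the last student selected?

5321

k = 5346/81 = 66
81st selection = r + (81−1)·k = 41 + 80×66 = 41 + 5280 = 5321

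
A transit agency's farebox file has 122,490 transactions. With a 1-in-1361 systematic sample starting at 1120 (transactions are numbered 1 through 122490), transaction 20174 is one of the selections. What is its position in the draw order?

k = 1361
position = (20174 − 1120)/1361 + 1 = 19054/1361 + 1 = 14 + 1 = 15

15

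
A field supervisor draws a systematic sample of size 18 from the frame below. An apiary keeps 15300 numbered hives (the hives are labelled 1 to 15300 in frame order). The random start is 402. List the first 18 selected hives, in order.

402, 1252, 2102, 2952, 3802, 4652, 5502, 6352, 7202, 8052, 8902, 9752, 10602, 11452, 12302, 13152, 14002, 14852

k = N/n = 15300/18 = 850
hive 1: 402
hive 2: 402 + 850 = 1252
hive 3: 1252 + 850 = 2102
hive 4: 2102 + 850 = 2952
hive 5: 2952 + 850 = 3802
hive 6: 3802 + 850 = 4652
hive 7: 4652 + 850 = 5502
hive 8: 5502 + 850 = 6352
hive 9: 6352 + 850 = 7202
hive 10: 7202 + 850 = 8052
hive 11: 8052 + 850 = 8902
hive 12: 8902 + 850 = 9752
hive 13: 9752 + 850 = 10602
hive 14: 10602 + 850 = 11452
hive 15: 11452 + 850 = 12302
hive 16: 12302 + 850 = 13152
hive 17: 13152 + 850 = 14002
hive 18: 14002 + 850 = 14852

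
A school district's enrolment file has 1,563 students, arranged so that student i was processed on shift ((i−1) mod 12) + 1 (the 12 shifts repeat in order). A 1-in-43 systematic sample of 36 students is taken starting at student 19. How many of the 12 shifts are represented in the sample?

12

Consecutive selections differ by k = 43, so their shift numbers differ by 43 mod 12 = 7.
gcd(43, 12) = 1, so the sample visits 12/1 = 12 distinct residues mod 12.
Start 19 is shift 7; the shifts hit are 1, 2, 3, 4, 5, 6, 7, 8, 9, 10, 11, 12.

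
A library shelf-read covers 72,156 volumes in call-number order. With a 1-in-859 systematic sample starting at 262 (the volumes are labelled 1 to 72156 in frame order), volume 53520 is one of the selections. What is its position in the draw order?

k = 859
position = (53520 − 262)/859 + 1 = 53258/859 + 1 = 62 + 1 = 63

63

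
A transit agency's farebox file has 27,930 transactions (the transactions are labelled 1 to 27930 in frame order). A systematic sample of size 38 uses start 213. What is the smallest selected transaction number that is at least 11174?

k = 27930/38 = 735
Steps past start: ⌈(11174 − 213)/735⌉ = ⌈10961/735⌉ = 15
Selected transaction: 213 + 15×735 = 11238

11238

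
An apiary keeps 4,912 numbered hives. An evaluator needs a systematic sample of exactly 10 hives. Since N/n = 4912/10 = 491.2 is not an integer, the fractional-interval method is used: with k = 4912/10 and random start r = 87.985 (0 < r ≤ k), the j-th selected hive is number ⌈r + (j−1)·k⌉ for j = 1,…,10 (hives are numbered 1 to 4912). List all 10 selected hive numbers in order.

j=1: r + 0k = 87.985 → ⌈·⌉ = 88
j=2: r + 1k = 579.185 → ⌈·⌉ = 580
j=3: r + 2k = 1070.385 → ⌈·⌉ = 1071
j=4: r + 3k = 1561.585 → ⌈·⌉ = 1562
j=5: r + 4k = 2052.785 → ⌈·⌉ = 2053
j=6: r + 5k = 2543.985 → ⌈·⌉ = 2544
j=7: r + 6k = 3035.185 → ⌈·⌉ = 3036
j=8: r + 7k = 3526.385 → ⌈·⌉ = 3527
j=9: r + 8k = 4017.585 → ⌈·⌉ = 4018
j=10: r + 9k = 4508.785 → ⌈·⌉ = 4509

88, 580, 1071, 1562, 2053, 2544, 3036, 3527, 4018, 4509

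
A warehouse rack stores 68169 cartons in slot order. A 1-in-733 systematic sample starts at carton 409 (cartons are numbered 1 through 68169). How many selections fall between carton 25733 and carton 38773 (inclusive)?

18

k = 733
First selection ≥ 25733: 409 + ⌈(25733−409)/733⌉·733 = 409 + 35×733 = 26064
Last selection ≤ 38773: 409 + ⌊(38773−409)/733⌋·733 = 409 + 52×733 = 38525
Count = 52 − 35 + 1 = 18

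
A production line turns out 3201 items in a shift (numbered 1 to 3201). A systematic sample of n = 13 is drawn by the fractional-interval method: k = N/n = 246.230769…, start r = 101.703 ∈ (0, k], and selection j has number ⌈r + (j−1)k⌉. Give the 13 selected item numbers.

102, 348, 595, 841, 1087, 1333, 1580, 1826, 2072, 2318, 2565, 2811, 3057

j=1: r + 0k = 101.703 → ⌈·⌉ = 102
j=2: r + 1k = 347.933769… → ⌈·⌉ = 348
j=3: r + 2k = 594.164538… → ⌈·⌉ = 595
j=4: r + 3k = 840.395307… → ⌈·⌉ = 841
j=5: r + 4k = 1086.626076… → ⌈·⌉ = 1087
j=6: r + 5k = 1332.856846… → ⌈·⌉ = 1333
j=7: r + 6k = 1579.087615… → ⌈·⌉ = 1580
j=8: r + 7k = 1825.318384… → ⌈·⌉ = 1826
j=9: r + 8k = 2071.549153… → ⌈·⌉ = 2072
j=10: r + 9k = 2317.779923… → ⌈·⌉ = 2318
j=11: r + 10k = 2564.010692… → ⌈·⌉ = 2565
j=12: r + 11k = 2810.241461… → ⌈·⌉ = 2811
j=13: r + 12k = 3056.472230… → ⌈·⌉ = 3057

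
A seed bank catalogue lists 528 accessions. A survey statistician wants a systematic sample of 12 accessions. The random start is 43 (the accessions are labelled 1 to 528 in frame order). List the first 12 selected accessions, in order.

k = N/n = 528/12 = 44
accession 1: 43
accession 2: 43 + 44 = 87
accession 3: 87 + 44 = 131
accession 4: 131 + 44 = 175
accession 5: 175 + 44 = 219
accession 6: 219 + 44 = 263
accession 7: 263 + 44 = 307
accession 8: 307 + 44 = 351
accession 9: 351 + 44 = 395
accession 10: 395 + 44 = 439
accession 11: 439 + 44 = 483
accession 12: 483 + 44 = 527

43, 87, 131, 175, 219, 263, 307, 351, 395, 439, 483, 527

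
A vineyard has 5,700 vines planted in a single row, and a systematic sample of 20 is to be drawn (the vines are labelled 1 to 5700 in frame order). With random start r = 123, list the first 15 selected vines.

k = N/n = 5700/20 = 285
vine 1: 123
vine 2: 123 + 285 = 408
vine 3: 408 + 285 = 693
vine 4: 693 + 285 = 978
vine 5: 978 + 285 = 1263
vine 6: 1263 + 285 = 1548
vine 7: 1548 + 285 = 1833
vine 8: 1833 + 285 = 2118
vine 9: 2118 + 285 = 2403
vine 10: 2403 + 285 = 2688
vine 11: 2688 + 285 = 2973
vine 12: 2973 + 285 = 3258
vine 13: 3258 + 285 = 3543
vine 14: 3543 + 285 = 3828
vine 15: 3828 + 285 = 4113

123, 408, 693, 978, 1263, 1548, 1833, 2118, 2403, 2688, 2973, 3258, 3543, 3828, 4113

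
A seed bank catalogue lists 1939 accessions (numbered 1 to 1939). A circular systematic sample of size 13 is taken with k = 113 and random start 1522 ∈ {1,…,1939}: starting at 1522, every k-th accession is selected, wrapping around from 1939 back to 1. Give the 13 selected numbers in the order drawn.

Selection 1: 1522
Selection 2: 1522 + 113 = 1635
Selection 3: 1635 + 113 = 1748
Selection 4: 1748 + 113 = 1861
Selection 5: 1861 + 113 = 1974 → 1974 − 1939 = 35
Selection 6: 35 + 113 = 148
Selection 7: 148 + 113 = 261
Selection 8: 261 + 113 = 374
Selection 9: 374 + 113 = 487
Selection 10: 487 + 113 = 600
Selection 11: 600 + 113 = 713
Selection 12: 713 + 113 = 826
Selection 13: 826 + 113 = 939

1522, 1635, 1748, 1861, 35, 148, 261, 374, 487, 600, 713, 826, 939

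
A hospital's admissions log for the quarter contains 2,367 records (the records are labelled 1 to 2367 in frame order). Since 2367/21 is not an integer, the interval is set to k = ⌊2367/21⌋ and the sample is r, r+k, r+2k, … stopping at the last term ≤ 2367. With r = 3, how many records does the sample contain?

k = ⌊2367/21⌋ = 112
Achieved size = ⌊(2367 − 3)/112⌋ + 1 = ⌊2364/112⌋ + 1 = 21 + 1 = 22
(last selection: 3 + 21×112 = 2355 ≤ 2367; next would be 2467 > 2367)

22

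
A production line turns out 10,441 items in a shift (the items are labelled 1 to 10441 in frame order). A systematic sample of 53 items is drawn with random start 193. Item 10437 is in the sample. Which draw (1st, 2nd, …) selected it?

53

k = 10441/53 = 197
position = (10437 − 193)/197 + 1 = 10244/197 + 1 = 52 + 1 = 53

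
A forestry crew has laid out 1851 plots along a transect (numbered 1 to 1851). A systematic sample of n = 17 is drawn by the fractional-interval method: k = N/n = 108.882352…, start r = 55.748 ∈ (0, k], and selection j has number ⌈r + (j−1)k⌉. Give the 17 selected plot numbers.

56, 165, 274, 383, 492, 601, 710, 818, 927, 1036, 1145, 1254, 1363, 1472, 1581, 1689, 1798

j=1: r + 0k = 55.748 → ⌈·⌉ = 56
j=2: r + 1k = 164.630352… → ⌈·⌉ = 165
j=3: r + 2k = 273.512705… → ⌈·⌉ = 274
j=4: r + 3k = 382.395058… → ⌈·⌉ = 383
j=5: r + 4k = 491.277411… → ⌈·⌉ = 492
j=6: r + 5k = 600.159764… → ⌈·⌉ = 601
j=7: r + 6k = 709.042117… → ⌈·⌉ = 710
j=8: r + 7k = 817.924470… → ⌈·⌉ = 818
j=9: r + 8k = 926.806823… → ⌈·⌉ = 927
j=10: r + 9k = 1035.689176… → ⌈·⌉ = 1036
j=11: r + 10k = 1144.571529… → ⌈·⌉ = 1145
j=12: r + 11k = 1253.453882… → ⌈·⌉ = 1254
j=13: r + 12k = 1362.336235… → ⌈·⌉ = 1363
j=14: r + 13k = 1471.218588… → ⌈·⌉ = 1472
j=15: r + 14k = 1580.100941… → ⌈·⌉ = 1581
j=16: r + 15k = 1688.983294… → ⌈·⌉ = 1689
j=17: r + 16k = 1797.865647… → ⌈·⌉ = 1798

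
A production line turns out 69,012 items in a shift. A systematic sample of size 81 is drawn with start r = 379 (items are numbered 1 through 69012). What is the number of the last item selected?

68539

k = 69012/81 = 852
81st selection = r + (81−1)·k = 379 + 80×852 = 379 + 68160 = 68539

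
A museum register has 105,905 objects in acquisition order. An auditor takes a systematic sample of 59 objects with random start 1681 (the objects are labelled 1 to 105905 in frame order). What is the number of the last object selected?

105791

k = 105905/59 = 1795
59th selection = r + (59−1)·k = 1681 + 58×1795 = 1681 + 104110 = 105791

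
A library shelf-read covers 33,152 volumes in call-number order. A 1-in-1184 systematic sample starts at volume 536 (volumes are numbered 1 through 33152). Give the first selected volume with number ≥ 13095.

k = 1184
Steps past start: ⌈(13095 − 536)/1184⌉ = ⌈12559/1184⌉ = 11
Selected volume: 536 + 11×1184 = 13560

13560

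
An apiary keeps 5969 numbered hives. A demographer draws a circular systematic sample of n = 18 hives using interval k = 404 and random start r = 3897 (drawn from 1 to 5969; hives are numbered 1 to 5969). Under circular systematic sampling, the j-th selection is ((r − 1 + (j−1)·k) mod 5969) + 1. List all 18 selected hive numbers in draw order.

Selection 1: 3897
Selection 2: 3897 + 404 = 4301
Selection 3: 4301 + 404 = 4705
Selection 4: 4705 + 404 = 5109
Selection 5: 5109 + 404 = 5513
Selection 6: 5513 + 404 = 5917
Selection 7: 5917 + 404 = 6321 → 6321 − 5969 = 352
Selection 8: 352 + 404 = 756
Selection 9: 756 + 404 = 1160
Selection 10: 1160 + 404 = 1564
Selection 11: 1564 + 404 = 1968
Selection 12: 1968 + 404 = 2372
Selection 13: 2372 + 404 = 2776
Selection 14: 2776 + 404 = 3180
Selection 15: 3180 + 404 = 3584
Selection 16: 3584 + 404 = 3988
Selection 17: 3988 + 404 = 4392
Selection 18: 4392 + 404 = 4796

3897, 4301, 4705, 5109, 5513, 5917, 352, 756, 1160, 1564, 1968, 2372, 2776, 3180, 3584, 3988, 4392, 4796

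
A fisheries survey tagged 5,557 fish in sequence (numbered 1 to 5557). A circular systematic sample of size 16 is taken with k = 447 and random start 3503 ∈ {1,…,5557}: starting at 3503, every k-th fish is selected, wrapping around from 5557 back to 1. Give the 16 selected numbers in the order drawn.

Selection 1: 3503
Selection 2: 3503 + 447 = 3950
Selection 3: 3950 + 447 = 4397
Selection 4: 4397 + 447 = 4844
Selection 5: 4844 + 447 = 5291
Selection 6: 5291 + 447 = 5738 → 5738 − 5557 = 181
Selection 7: 181 + 447 = 628
Selection 8: 628 + 447 = 1075
Selection 9: 1075 + 447 = 1522
Selection 10: 1522 + 447 = 1969
Selection 11: 1969 + 447 = 2416
Selection 12: 2416 + 447 = 2863
Selection 13: 2863 + 447 = 3310
Selection 14: 3310 + 447 = 3757
Selection 15: 3757 + 447 = 4204
Selection 16: 4204 + 447 = 4651

3503, 3950, 4397, 4844, 5291, 181, 628, 1075, 1522, 1969, 2416, 2863, 3310, 3757, 4204, 4651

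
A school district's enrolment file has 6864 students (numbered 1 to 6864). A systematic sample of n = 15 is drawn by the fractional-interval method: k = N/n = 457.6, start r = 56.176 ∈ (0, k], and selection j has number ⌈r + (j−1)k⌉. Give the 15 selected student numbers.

57, 514, 972, 1429, 1887, 2345, 2802, 3260, 3717, 4175, 4633, 5090, 5548, 6005, 6463

j=1: r + 0k = 56.176 → ⌈·⌉ = 57
j=2: r + 1k = 513.776 → ⌈·⌉ = 514
j=3: r + 2k = 971.376 → ⌈·⌉ = 972
j=4: r + 3k = 1428.976 → ⌈·⌉ = 1429
j=5: r + 4k = 1886.576 → ⌈·⌉ = 1887
j=6: r + 5k = 2344.176 → ⌈·⌉ = 2345
j=7: r + 6k = 2801.776 → ⌈·⌉ = 2802
j=8: r + 7k = 3259.376 → ⌈·⌉ = 3260
j=9: r + 8k = 3716.976 → ⌈·⌉ = 3717
j=10: r + 9k = 4174.576 → ⌈·⌉ = 4175
j=11: r + 10k = 4632.176 → ⌈·⌉ = 4633
j=12: r + 11k = 5089.776 → ⌈·⌉ = 5090
j=13: r + 12k = 5547.376 → ⌈·⌉ = 5548
j=14: r + 13k = 6004.976 → ⌈·⌉ = 6005
j=15: r + 14k = 6462.576 → ⌈·⌉ = 6463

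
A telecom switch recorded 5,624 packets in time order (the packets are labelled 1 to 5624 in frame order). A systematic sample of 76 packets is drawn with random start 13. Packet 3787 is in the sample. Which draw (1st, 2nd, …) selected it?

52

k = 5624/76 = 74
position = (3787 − 13)/74 + 1 = 3774/74 + 1 = 51 + 1 = 52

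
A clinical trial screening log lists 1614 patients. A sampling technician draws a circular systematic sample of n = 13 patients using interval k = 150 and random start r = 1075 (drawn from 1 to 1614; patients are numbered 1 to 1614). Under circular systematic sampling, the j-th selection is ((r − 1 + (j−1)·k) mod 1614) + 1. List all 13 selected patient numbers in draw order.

Selection 1: 1075
Selection 2: 1075 + 150 = 1225
Selection 3: 1225 + 150 = 1375
Selection 4: 1375 + 150 = 1525
Selection 5: 1525 + 150 = 1675 → 1675 − 1614 = 61
Selection 6: 61 + 150 = 211
Selection 7: 211 + 150 = 361
Selection 8: 361 + 150 = 511
Selection 9: 511 + 150 = 661
Selection 10: 661 + 150 = 811
Selection 11: 811 + 150 = 961
Selection 12: 961 + 150 = 1111
Selection 13: 1111 + 150 = 1261

1075, 1225, 1375, 1525, 61, 211, 361, 511, 661, 811, 961, 1111, 1261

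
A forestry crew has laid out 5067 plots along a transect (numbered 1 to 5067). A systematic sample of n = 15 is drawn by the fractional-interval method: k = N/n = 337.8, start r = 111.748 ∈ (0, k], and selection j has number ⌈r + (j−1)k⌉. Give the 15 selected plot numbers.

112, 450, 788, 1126, 1463, 1801, 2139, 2477, 2815, 3152, 3490, 3828, 4166, 4504, 4841

j=1: r + 0k = 111.748 → ⌈·⌉ = 112
j=2: r + 1k = 449.548 → ⌈·⌉ = 450
j=3: r + 2k = 787.348 → ⌈·⌉ = 788
j=4: r + 3k = 1125.148 → ⌈·⌉ = 1126
j=5: r + 4k = 1462.948 → ⌈·⌉ = 1463
j=6: r + 5k = 1800.748 → ⌈·⌉ = 1801
j=7: r + 6k = 2138.548 → ⌈·⌉ = 2139
j=8: r + 7k = 2476.348 → ⌈·⌉ = 2477
j=9: r + 8k = 2814.148 → ⌈·⌉ = 2815
j=10: r + 9k = 3151.948 → ⌈·⌉ = 3152
j=11: r + 10k = 3489.748 → ⌈·⌉ = 3490
j=12: r + 11k = 3827.548 → ⌈·⌉ = 3828
j=13: r + 12k = 4165.348 → ⌈·⌉ = 4166
j=14: r + 13k = 4503.148 → ⌈·⌉ = 4504
j=15: r + 14k = 4840.948 → ⌈·⌉ = 4841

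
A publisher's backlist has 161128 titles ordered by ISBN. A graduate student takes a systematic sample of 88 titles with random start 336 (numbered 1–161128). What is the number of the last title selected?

159633

k = 161128/88 = 1831
88th selection = r + (88−1)·k = 336 + 87×1831 = 336 + 159297 = 159633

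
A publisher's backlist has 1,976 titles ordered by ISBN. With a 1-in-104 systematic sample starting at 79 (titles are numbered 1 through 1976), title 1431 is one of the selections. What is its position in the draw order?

14

k = 104
position = (1431 − 79)/104 + 1 = 1352/104 + 1 = 13 + 1 = 14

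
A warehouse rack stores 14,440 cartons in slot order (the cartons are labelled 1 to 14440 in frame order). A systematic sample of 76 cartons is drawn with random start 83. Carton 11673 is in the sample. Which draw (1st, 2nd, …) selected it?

62

k = 14440/76 = 190
position = (11673 − 83)/190 + 1 = 11590/190 + 1 = 61 + 1 = 62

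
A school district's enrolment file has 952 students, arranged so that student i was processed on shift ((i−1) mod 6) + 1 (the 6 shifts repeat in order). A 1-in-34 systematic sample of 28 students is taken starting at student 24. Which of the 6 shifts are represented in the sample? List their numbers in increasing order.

Consecutive selections differ by k = 34, so their shift numbers differ by 34 mod 6 = 4.
gcd(34, 6) = 2, so the sample visits 6/2 = 3 distinct residues mod 6.
Start 24 is shift 6; the shifts hit are 2, 4, 6.

2, 4, 6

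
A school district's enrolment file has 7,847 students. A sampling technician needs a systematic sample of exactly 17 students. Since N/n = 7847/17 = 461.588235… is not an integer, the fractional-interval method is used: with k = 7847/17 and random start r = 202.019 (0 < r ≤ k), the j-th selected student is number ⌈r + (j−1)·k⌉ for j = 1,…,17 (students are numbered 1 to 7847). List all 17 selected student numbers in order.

j=1: r + 0k = 202.019 → ⌈·⌉ = 203
j=2: r + 1k = 663.607235… → ⌈·⌉ = 664
j=3: r + 2k = 1125.195470… → ⌈·⌉ = 1126
j=4: r + 3k = 1586.783705… → ⌈·⌉ = 1587
j=5: r + 4k = 2048.371941… → ⌈·⌉ = 2049
j=6: r + 5k = 2509.960176… → ⌈·⌉ = 2510
j=7: r + 6k = 2971.548411… → ⌈·⌉ = 2972
j=8: r + 7k = 3433.136647… → ⌈·⌉ = 3434
j=9: r + 8k = 3894.724882… → ⌈·⌉ = 3895
j=10: r + 9k = 4356.313117… → ⌈·⌉ = 4357
j=11: r + 10k = 4817.901352… → ⌈·⌉ = 4818
j=12: r + 11k = 5279.489588… → ⌈·⌉ = 5280
j=13: r + 12k = 5741.077823… → ⌈·⌉ = 5742
j=14: r + 13k = 6202.666058… → ⌈·⌉ = 6203
j=15: r + 14k = 6664.254294… → ⌈·⌉ = 6665
j=16: r + 15k = 7125.842529… → ⌈·⌉ = 7126
j=17: r + 16k = 7587.430764… → ⌈·⌉ = 7588

203, 664, 1126, 1587, 2049, 2510, 2972, 3434, 3895, 4357, 4818, 5280, 5742, 6203, 6665, 7126, 7588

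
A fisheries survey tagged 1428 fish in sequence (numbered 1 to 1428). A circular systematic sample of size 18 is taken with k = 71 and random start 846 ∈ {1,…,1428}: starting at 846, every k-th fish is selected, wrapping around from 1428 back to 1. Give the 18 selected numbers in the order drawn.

Selection 1: 846
Selection 2: 846 + 71 = 917
Selection 3: 917 + 71 = 988
Selection 4: 988 + 71 = 1059
Selection 5: 1059 + 71 = 1130
Selection 6: 1130 + 71 = 1201
Selection 7: 1201 + 71 = 1272
Selection 8: 1272 + 71 = 1343
Selection 9: 1343 + 71 = 1414
Selection 10: 1414 + 71 = 1485 → 1485 − 1428 = 57
Selection 11: 57 + 71 = 128
Selection 12: 128 + 71 = 199
Selection 13: 199 + 71 = 270
Selection 14: 270 + 71 = 341
Selection 15: 341 + 71 = 412
Selection 16: 412 + 71 = 483
Selection 17: 483 + 71 = 554
Selection 18: 554 + 71 = 625

846, 917, 988, 1059, 1130, 1201, 1272, 1343, 1414, 57, 128, 199, 270, 341, 412, 483, 554, 625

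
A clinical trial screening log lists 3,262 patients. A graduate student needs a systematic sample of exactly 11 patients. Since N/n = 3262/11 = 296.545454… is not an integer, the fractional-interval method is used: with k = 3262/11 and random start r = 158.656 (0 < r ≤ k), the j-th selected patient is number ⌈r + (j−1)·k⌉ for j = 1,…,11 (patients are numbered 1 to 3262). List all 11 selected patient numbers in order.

159, 456, 752, 1049, 1345, 1642, 1938, 2235, 2532, 2828, 3125

j=1: r + 0k = 158.656 → ⌈·⌉ = 159
j=2: r + 1k = 455.201454… → ⌈·⌉ = 456
j=3: r + 2k = 751.746909… → ⌈·⌉ = 752
j=4: r + 3k = 1048.292363… → ⌈·⌉ = 1049
j=5: r + 4k = 1344.837818… → ⌈·⌉ = 1345
j=6: r + 5k = 1641.383272… → ⌈·⌉ = 1642
j=7: r + 6k = 1937.928727… → ⌈·⌉ = 1938
j=8: r + 7k = 2234.474181… → ⌈·⌉ = 2235
j=9: r + 8k = 2531.019636… → ⌈·⌉ = 2532
j=10: r + 9k = 2827.565090… → ⌈·⌉ = 2828
j=11: r + 10k = 3124.110545… → ⌈·⌉ = 3125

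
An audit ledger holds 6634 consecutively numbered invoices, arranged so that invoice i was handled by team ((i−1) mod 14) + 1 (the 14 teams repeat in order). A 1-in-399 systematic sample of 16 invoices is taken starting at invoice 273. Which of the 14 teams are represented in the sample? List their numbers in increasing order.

7, 14

Consecutive selections differ by k = 399, so their team numbers differ by 399 mod 14 = 7.
gcd(399, 14) = 7, so the sample visits 14/7 = 2 distinct residues mod 14.
Start 273 is team 7; the teams hit are 7, 14.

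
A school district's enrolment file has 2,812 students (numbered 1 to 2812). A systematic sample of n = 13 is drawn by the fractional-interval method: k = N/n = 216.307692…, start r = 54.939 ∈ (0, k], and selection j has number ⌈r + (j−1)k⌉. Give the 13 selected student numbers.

j=1: r + 0k = 54.939 → ⌈·⌉ = 55
j=2: r + 1k = 271.246692… → ⌈·⌉ = 272
j=3: r + 2k = 487.554384… → ⌈·⌉ = 488
j=4: r + 3k = 703.862076… → ⌈·⌉ = 704
j=5: r + 4k = 920.169769… → ⌈·⌉ = 921
j=6: r + 5k = 1136.477461… → ⌈·⌉ = 1137
j=7: r + 6k = 1352.785153… → ⌈·⌉ = 1353
j=8: r + 7k = 1569.092846… → ⌈·⌉ = 1570
j=9: r + 8k = 1785.400538… → ⌈·⌉ = 1786
j=10: r + 9k = 2001.708230… → ⌈·⌉ = 2002
j=11: r + 10k = 2218.015923… → ⌈·⌉ = 2219
j=12: r + 11k = 2434.323615… → ⌈·⌉ = 2435
j=13: r + 12k = 2650.631307… → ⌈·⌉ = 2651

55, 272, 488, 704, 921, 1137, 1353, 1570, 1786, 2002, 2219, 2435, 2651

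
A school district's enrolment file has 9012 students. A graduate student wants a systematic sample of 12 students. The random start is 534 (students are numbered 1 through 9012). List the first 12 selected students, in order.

k = N/n = 9012/12 = 751
student 1: 534
student 2: 534 + 751 = 1285
student 3: 1285 + 751 = 2036
student 4: 2036 + 751 = 2787
student 5: 2787 + 751 = 3538
student 6: 3538 + 751 = 4289
student 7: 4289 + 751 = 5040
student 8: 5040 + 751 = 5791
student 9: 5791 + 751 = 6542
student 10: 6542 + 751 = 7293
student 11: 7293 + 751 = 8044
student 12: 8044 + 751 = 8795

534, 1285, 2036, 2787, 3538, 4289, 5040, 5791, 6542, 7293, 8044, 8795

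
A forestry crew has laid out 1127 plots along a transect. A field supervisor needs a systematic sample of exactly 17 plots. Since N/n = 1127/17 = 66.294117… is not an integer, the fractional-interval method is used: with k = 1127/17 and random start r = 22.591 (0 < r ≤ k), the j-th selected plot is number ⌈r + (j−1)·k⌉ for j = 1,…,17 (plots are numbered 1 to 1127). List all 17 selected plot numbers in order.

23, 89, 156, 222, 288, 355, 421, 487, 553, 620, 686, 752, 819, 885, 951, 1018, 1084

j=1: r + 0k = 22.591 → ⌈·⌉ = 23
j=2: r + 1k = 88.885117… → ⌈·⌉ = 89
j=3: r + 2k = 155.179235… → ⌈·⌉ = 156
j=4: r + 3k = 221.473352… → ⌈·⌉ = 222
j=5: r + 4k = 287.767470… → ⌈·⌉ = 288
j=6: r + 5k = 354.061588… → ⌈·⌉ = 355
j=7: r + 6k = 420.355705… → ⌈·⌉ = 421
j=8: r + 7k = 486.649823… → ⌈·⌉ = 487
j=9: r + 8k = 552.943941… → ⌈·⌉ = 553
j=10: r + 9k = 619.238058… → ⌈·⌉ = 620
j=11: r + 10k = 685.532176… → ⌈·⌉ = 686
j=12: r + 11k = 751.826294… → ⌈·⌉ = 752
j=13: r + 12k = 818.120411… → ⌈·⌉ = 819
j=14: r + 13k = 884.414529… → ⌈·⌉ = 885
j=15: r + 14k = 950.708647… → ⌈·⌉ = 951
j=16: r + 15k = 1017.002764… → ⌈·⌉ = 1018
j=17: r + 16k = 1083.296882… → ⌈·⌉ = 1084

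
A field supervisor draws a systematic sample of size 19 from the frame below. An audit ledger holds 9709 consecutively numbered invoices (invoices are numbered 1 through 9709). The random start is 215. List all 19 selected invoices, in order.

k = N/n = 9709/19 = 511
invoice 1: 215
invoice 2: 215 + 511 = 726
invoice 3: 726 + 511 = 1237
invoice 4: 1237 + 511 = 1748
invoice 5: 1748 + 511 = 2259
invoice 6: 2259 + 511 = 2770
invoice 7: 2770 + 511 = 3281
invoice 8: 3281 + 511 = 3792
invoice 9: 3792 + 511 = 4303
invoice 10: 4303 + 511 = 4814
invoice 11: 4814 + 511 = 5325
invoice 12: 5325 + 511 = 5836
invoice 13: 5836 + 511 = 6347
invoice 14: 6347 + 511 = 6858
invoice 15: 6858 + 511 = 7369
invoice 16: 7369 + 511 = 7880
invoice 17: 7880 + 511 = 8391
invoice 18: 8391 + 511 = 8902
invoice 19: 8902 + 511 = 9413

215, 726, 1237, 1748, 2259, 2770, 3281, 3792, 4303, 4814, 5325, 5836, 6347, 6858, 7369, 7880, 8391, 8902, 9413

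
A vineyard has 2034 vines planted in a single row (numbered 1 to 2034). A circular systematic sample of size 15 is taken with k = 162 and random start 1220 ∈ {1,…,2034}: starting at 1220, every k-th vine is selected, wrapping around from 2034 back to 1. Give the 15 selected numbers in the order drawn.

1220, 1382, 1544, 1706, 1868, 2030, 158, 320, 482, 644, 806, 968, 1130, 1292, 1454

Selection 1: 1220
Selection 2: 1220 + 162 = 1382
Selection 3: 1382 + 162 = 1544
Selection 4: 1544 + 162 = 1706
Selection 5: 1706 + 162 = 1868
Selection 6: 1868 + 162 = 2030
Selection 7: 2030 + 162 = 2192 → 2192 − 2034 = 158
Selection 8: 158 + 162 = 320
Selection 9: 320 + 162 = 482
Selection 10: 482 + 162 = 644
Selection 11: 644 + 162 = 806
Selection 12: 806 + 162 = 968
Selection 13: 968 + 162 = 1130
Selection 14: 1130 + 162 = 1292
Selection 15: 1292 + 162 = 1454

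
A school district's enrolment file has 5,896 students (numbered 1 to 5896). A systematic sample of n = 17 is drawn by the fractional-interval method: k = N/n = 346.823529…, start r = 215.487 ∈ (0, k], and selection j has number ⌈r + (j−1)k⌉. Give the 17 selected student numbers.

j=1: r + 0k = 215.487 → ⌈·⌉ = 216
j=2: r + 1k = 562.310529… → ⌈·⌉ = 563
j=3: r + 2k = 909.134058… → ⌈·⌉ = 910
j=4: r + 3k = 1255.957588… → ⌈·⌉ = 1256
j=5: r + 4k = 1602.781117… → ⌈·⌉ = 1603
j=6: r + 5k = 1949.604647… → ⌈·⌉ = 1950
j=7: r + 6k = 2296.428176… → ⌈·⌉ = 2297
j=8: r + 7k = 2643.251705… → ⌈·⌉ = 2644
j=9: r + 8k = 2990.075235… → ⌈·⌉ = 2991
j=10: r + 9k = 3336.898764… → ⌈·⌉ = 3337
j=11: r + 10k = 3683.722294… → ⌈·⌉ = 3684
j=12: r + 11k = 4030.545823… → ⌈·⌉ = 4031
j=13: r + 12k = 4377.369352… → ⌈·⌉ = 4378
j=14: r + 13k = 4724.192882… → ⌈·⌉ = 4725
j=15: r + 14k = 5071.016411… → ⌈·⌉ = 5072
j=16: r + 15k = 5417.839941… → ⌈·⌉ = 5418
j=17: r + 16k = 5764.663470… → ⌈·⌉ = 5765

216, 563, 910, 1256, 1603, 1950, 2297, 2644, 2991, 3337, 3684, 4031, 4378, 4725, 5072, 5418, 5765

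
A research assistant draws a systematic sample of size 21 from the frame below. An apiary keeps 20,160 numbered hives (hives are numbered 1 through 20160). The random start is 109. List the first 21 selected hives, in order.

109, 1069, 2029, 2989, 3949, 4909, 5869, 6829, 7789, 8749, 9709, 10669, 11629, 12589, 13549, 14509, 15469, 16429, 17389, 18349, 19309

k = N/n = 20160/21 = 960
hive 1: 109
hive 2: 109 + 960 = 1069
hive 3: 1069 + 960 = 2029
hive 4: 2029 + 960 = 2989
hive 5: 2989 + 960 = 3949
hive 6: 3949 + 960 = 4909
hive 7: 4909 + 960 = 5869
hive 8: 5869 + 960 = 6829
hive 9: 6829 + 960 = 7789
hive 10: 7789 + 960 = 8749
hive 11: 8749 + 960 = 9709
hive 12: 9709 + 960 = 10669
hive 13: 10669 + 960 = 11629
hive 14: 11629 + 960 = 12589
hive 15: 12589 + 960 = 13549
hive 16: 13549 + 960 = 14509
hive 17: 14509 + 960 = 15469
hive 18: 15469 + 960 = 16429
hive 19: 16429 + 960 = 17389
hive 20: 17389 + 960 = 18349
hive 21: 18349 + 960 = 19309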